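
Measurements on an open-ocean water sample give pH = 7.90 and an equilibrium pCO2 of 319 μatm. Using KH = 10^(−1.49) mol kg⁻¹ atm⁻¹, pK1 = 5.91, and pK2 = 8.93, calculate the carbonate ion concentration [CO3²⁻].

[CO2*] = KH · pCO2 = 10^(−1.49) × 319×10^-6 = 1.032×10^-5 mol/kg
α₀ = 1/(1 + K1/[H⁺] + K1K2/[H⁺]²) = 1/(1 + 10^+1.99 + 10^+0.96) = 0.009273
DIC = [CO2*]/α₀ = 1.032×10^-5 / 0.009273 = 1.113 mmol/kg
[CO3²⁻] = α₂·DIC; α₂ = 0.08457, so [CO3²⁻] = 0.08457 × 1.113 = 0.0941 mmol/kg

[CO3²⁻] = 0.0941 mmol/kg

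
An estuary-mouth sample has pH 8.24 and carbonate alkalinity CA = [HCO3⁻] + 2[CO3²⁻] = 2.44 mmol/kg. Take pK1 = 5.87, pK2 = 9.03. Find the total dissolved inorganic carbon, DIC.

CA = [HCO3⁻] + 2[CO3²⁻] = (α₁ + 2α₂)·DIC
At pH 8.24: [H⁺]/K1 = 10^-2.37 = 0.0042658, K2/[H⁺] = 10^-0.79 = 0.16218
α₁ = 1/(1 + 0.0042658 + 0.16218) = 1/1.1664 = 0.8573; α₂ = α₁·K2/[H⁺] = 0.1390
α₁ + 2α₂ = 1.1354
DIC = CA / (α₁ + 2α₂) = 2.44 / 1.1354 = 2.15 mmol/kg

DIC = 2.15 mmol/kg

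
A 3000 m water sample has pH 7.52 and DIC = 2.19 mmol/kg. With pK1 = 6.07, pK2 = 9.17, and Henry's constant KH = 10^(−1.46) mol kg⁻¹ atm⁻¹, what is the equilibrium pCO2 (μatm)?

pCO2 = 2120 μatm

α₀ = 1 / (1 + K1/[H⁺] + K1K2/[H⁺]²) = 1 / (1 + 10^+1.45 + 10^-0.20)
   = 1 / (1 + 28.184 + 0.63096) = 1/29.815 = 0.03354
[CO2*] = α₀ × DIC = 0.03354 × 2.19 = 0.07345 mmol/kg
pCO2 = [CO2*]/KH = 7.345×10^-5 / 3.467×10^-2 = 2120 μatm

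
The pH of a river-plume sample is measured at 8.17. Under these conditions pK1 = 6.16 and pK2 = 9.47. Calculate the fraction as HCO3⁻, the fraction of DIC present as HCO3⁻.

α₁ = 0.943

α₁ = 1 / (1 + [H⁺]/K1 + K2/[H⁺]) = 1 / (1 + 10^-2.01 + 10^-1.30)
   = 1 / (1 + 0.0097724 + 0.050119) = 1/1.0599 = 0.9435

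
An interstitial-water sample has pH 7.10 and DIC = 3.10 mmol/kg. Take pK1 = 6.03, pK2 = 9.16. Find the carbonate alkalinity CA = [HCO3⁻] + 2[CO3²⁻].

CA = [HCO3⁻] + 2[CO3²⁻] = (α₁ + 2α₂)·DIC
At pH 7.10: [H⁺]/K1 = 10^-1.07 = 0.085114, K2/[H⁺] = 10^-2.06 = 0.0087096
α₁ = 1/(1 + 0.085114 + 0.0087096) = 1/1.0938 = 0.9142; α₂ = α₁·K2/[H⁺] = 0.007963
α₁ + 2α₂ = 0.9301
CA = 0.9301 × 3.10 = 2.88 mmol/kg

CA = 2.88 mmol/kg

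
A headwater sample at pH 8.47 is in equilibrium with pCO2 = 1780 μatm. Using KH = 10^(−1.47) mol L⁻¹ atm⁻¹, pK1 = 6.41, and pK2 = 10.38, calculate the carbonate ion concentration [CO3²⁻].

[CO3²⁻] = 0.0852 mmol/L

[CO2*] = KH · pCO2 = 10^(−1.47) × 1780×10^-6 = 6.031×10^-5 mol/L
α₀ = 1/(1 + K1/[H⁺] + K1K2/[H⁺]²) = 1/(1 + 10^+2.06 + 10^+0.15) = 0.008530
DIC = [CO2*]/α₀ = 6.031×10^-5 / 0.008530 = 7.071 mmol/L
[CO3²⁻] = α₂·DIC; α₂ = 0.01205, so [CO3²⁻] = 0.01205 × 7.071 = 0.0852 mmol/L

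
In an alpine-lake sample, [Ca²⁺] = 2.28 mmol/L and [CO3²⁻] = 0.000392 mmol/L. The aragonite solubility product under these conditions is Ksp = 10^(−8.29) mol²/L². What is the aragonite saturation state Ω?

Ω = 0.174

Ksp = 10^(−8.29) = 5.129×10^-9
Ω = [Ca²⁺][CO3²⁻]/Ksp = (2.28×10^-3)(0.000392×10^-3) / 5.129×10^-9 = 0.174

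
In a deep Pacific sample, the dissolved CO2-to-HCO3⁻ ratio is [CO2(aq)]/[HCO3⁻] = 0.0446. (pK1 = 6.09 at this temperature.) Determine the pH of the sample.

pH = 7.44

From K1 = [H⁺][HCO3⁻]/[CO2(aq)]:  pH = pK1 − log₁₀([CO2(aq)]/[HCO3⁻])
log₁₀(0.0446) = -1.351
pH = 6.09 − (-1.351) = 7.44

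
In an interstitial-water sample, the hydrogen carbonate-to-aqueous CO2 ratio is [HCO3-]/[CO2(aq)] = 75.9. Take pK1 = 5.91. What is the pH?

pH = 7.79

From K1 = [H⁺][HCO3-]/[CO2(aq)]:  pH = pK1 + log₁₀([HCO3-]/[CO2(aq)])
log₁₀(75.9) = +1.880
pH = 5.91 + (+1.880) = 7.79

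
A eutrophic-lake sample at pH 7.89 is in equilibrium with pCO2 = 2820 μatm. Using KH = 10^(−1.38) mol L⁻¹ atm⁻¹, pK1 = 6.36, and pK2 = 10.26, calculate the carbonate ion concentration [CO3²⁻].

[CO3²⁻] = 17.0 μmol/L

[CO2*] = KH · pCO2 = 10^(−1.38) × 2820×10^-6 = 1.176×10^-4 mol/L
α₀ = 1/(1 + K1/[H⁺] + K1K2/[H⁺]²) = 1/(1 + 10^+1.53 + 10^-0.84) = 0.02855
DIC = [CO2*]/α₀ = 1.176×10^-4 / 0.02855 = 4.118 mmol/L
[CO3²⁻] = α₂·DIC; α₂ = 0.004126, so [CO3²⁻] = 0.004126 × 4.118 = 0.0170 mmol/L = 17.0 μmol/L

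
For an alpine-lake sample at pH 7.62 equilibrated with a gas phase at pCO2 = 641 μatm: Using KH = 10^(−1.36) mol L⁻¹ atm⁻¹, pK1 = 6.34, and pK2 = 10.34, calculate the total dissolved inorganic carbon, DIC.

[CO2*] = KH · pCO2 = 10^(−1.36) × 641×10^-6 = 2.798×10^-5 mol/L
α₀ = 1/(1 + K1/[H⁺] + K1K2/[H⁺]²) = 1/(1 + 10^+1.28 + 10^-1.44) = 0.04977
DIC = [CO2*]/α₀ = 2.798×10^-5 / 0.04977 = 0.562 mmol/L

DIC = 0.562 mmol/L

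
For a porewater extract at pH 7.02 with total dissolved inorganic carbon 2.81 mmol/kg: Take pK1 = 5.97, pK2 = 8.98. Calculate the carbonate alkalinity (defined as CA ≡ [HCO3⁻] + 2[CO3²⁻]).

CA = [HCO3⁻] + 2[CO3²⁻] = (α₁ + 2α₂)·DIC
At pH 7.02: [H⁺]/K1 = 10^-1.05 = 0.089125, K2/[H⁺] = 10^-1.96 = 0.010965
α₁ = 1/(1 + 0.089125 + 0.010965) = 1/1.1001 = 0.9090; α₂ = α₁·K2/[H⁺] = 0.009967
α₁ + 2α₂ = 0.9290
CA = 0.9290 × 2.81 = 2.61 mmol/kg

CA = 2.61 mmol/kg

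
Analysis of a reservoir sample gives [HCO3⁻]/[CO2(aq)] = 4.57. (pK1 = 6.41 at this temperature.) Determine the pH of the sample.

From K1 = [H⁺][HCO3⁻]/[CO2(aq)]:  pH = pK1 + log₁₀([HCO3⁻]/[CO2(aq)])
log₁₀(4.57) = +0.660
pH = 6.41 + (+0.660) = 7.07

pH = 7.07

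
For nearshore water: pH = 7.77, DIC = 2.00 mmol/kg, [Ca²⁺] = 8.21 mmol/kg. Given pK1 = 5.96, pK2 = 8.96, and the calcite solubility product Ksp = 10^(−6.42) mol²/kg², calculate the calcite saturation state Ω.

Ω = 2.58

α₂ = 1 / (1 + [H⁺]/K2 + [H⁺]²/(K1K2)) = 1 / (1 + 10^+1.19 + 10^-0.62)
   = 1 / (1 + 15.488 + 0.23988) = 1/16.728 = 0.05978
[CO3²⁻] = α₂ × DIC = 0.05978 × 2.00 = 0.1196 mmol/kg
Ksp = 10^(−6.42) = 3.802×10^-7
Ω = [Ca²⁺][CO3²⁻]/Ksp = (8.21×10^-3)(1.196×10^-4) / 3.802×10^-7 = 2.58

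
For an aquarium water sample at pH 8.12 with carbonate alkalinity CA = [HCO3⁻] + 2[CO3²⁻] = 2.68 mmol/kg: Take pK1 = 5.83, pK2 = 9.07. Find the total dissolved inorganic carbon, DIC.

CA = [HCO3⁻] + 2[CO3²⁻] = (α₁ + 2α₂)·DIC
At pH 8.12: [H⁺]/K1 = 10^-2.29 = 0.0051286, K2/[H⁺] = 10^-0.95 = 0.11220
α₁ = 1/(1 + 0.0051286 + 0.11220) = 1/1.1173 = 0.8950; α₂ = α₁·K2/[H⁺] = 0.1004
α₁ + 2α₂ = 1.0958
DIC = CA / (α₁ + 2α₂) = 2.68 / 1.0958 = 2.45 mmol/kg

DIC = 2.45 mmol/kg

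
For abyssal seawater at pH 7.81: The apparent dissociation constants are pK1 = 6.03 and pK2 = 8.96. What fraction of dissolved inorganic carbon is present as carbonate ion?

α₂ = 1 / (1 + [H⁺]/K2 + [H⁺]²/(K1K2)) = 1 / (1 + 10^+1.15 + 10^-0.63)
   = 1 / (1 + 14.125 + 0.23442) = 1/15.360 = 0.06511

α₂ = 0.0651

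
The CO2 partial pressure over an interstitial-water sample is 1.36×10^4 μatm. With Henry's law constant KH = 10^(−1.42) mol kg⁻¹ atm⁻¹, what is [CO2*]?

KH = 10^(−1.42) = 3.802×10^-2 mol kg⁻¹ atm⁻¹
[CO2*] = KH · pCO2 = 3.802×10^-2 × 1.36×10^4×10^-6 atm = 5.17×10^-4 mol/kg

[CO2*] = 517 μmol/kg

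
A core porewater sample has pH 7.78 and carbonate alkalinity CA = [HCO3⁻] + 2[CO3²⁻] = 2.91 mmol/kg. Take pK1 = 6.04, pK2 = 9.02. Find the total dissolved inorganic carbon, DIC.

CA = [HCO3⁻] + 2[CO3²⁻] = (α₁ + 2α₂)·DIC
At pH 7.78: [H⁺]/K1 = 10^-1.74 = 0.018197, K2/[H⁺] = 10^-1.24 = 0.057544
α₁ = 1/(1 + 0.018197 + 0.057544) = 1/1.0757 = 0.9296; α₂ = α₁·K2/[H⁺] = 0.05349
α₁ + 2α₂ = 1.0366
DIC = CA / (α₁ + 2α₂) = 2.91 / 1.0366 = 2.81 mmol/kg

DIC = 2.81 mmol/kg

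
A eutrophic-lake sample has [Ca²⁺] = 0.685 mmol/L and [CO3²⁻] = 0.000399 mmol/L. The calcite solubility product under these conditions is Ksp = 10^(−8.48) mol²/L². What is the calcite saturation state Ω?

Ksp = 10^(−8.48) = 3.311×10^-9
Ω = [Ca²⁺][CO3²⁻]/Ksp = (0.685×10^-3)(0.000399×10^-3) / 3.311×10^-9 = 0.0825

Ω = 0.0825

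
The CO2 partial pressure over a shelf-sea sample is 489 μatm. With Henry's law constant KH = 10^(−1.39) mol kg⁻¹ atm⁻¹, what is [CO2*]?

KH = 10^(−1.39) = 4.074×10^-2 mol kg⁻¹ atm⁻¹
[CO2*] = KH · pCO2 = 4.074×10^-2 × 489×10^-6 atm = 1.99×10^-5 mol/kg

[CO2*] = 19.9 μmol/kg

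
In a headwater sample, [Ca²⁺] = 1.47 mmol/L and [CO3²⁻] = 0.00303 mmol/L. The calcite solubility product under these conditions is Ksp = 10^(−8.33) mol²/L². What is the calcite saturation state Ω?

Ω = 0.952

Ksp = 10^(−8.33) = 4.677×10^-9
Ω = [Ca²⁺][CO3²⁻]/Ksp = (1.47×10^-3)(0.00303×10^-3) / 4.677×10^-9 = 0.952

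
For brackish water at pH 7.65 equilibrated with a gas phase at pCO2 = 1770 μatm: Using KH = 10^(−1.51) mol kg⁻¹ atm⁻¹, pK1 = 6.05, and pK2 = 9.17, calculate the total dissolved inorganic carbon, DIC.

[CO2*] = KH · pCO2 = 10^(−1.51) × 1770×10^-6 = 5.470×10^-5 mol/kg
α₀ = 1/(1 + K1/[H⁺] + K1K2/[H⁺]²) = 1/(1 + 10^+1.60 + 10^+0.08) = 0.02380
DIC = [CO2*]/α₀ = 5.470×10^-5 / 0.02380 = 2.30 mmol/kg

DIC = 2.30 mmol/kg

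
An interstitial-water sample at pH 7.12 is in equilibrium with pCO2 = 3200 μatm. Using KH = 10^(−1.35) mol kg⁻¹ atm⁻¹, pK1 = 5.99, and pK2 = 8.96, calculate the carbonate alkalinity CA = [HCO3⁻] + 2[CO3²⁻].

[CO2*] = KH · pCO2 = 10^(−1.35) × 3200×10^-6 = 1.429×10^-4 mol/kg
α₀ = 1/(1 + K1/[H⁺] + K1K2/[H⁺]²) = 1/(1 + 10^+1.13 + 10^-0.71) = 0.06810
DIC = [CO2*]/α₀ = 1.429×10^-4 / 0.06810 = 2.099 mmol/kg
CA = (α₁ + 2α₂)·DIC = (0.9186 + 2×0.01328) × 2.099 = 1.98 mmol/kg

CA = 1.98 mmol/kg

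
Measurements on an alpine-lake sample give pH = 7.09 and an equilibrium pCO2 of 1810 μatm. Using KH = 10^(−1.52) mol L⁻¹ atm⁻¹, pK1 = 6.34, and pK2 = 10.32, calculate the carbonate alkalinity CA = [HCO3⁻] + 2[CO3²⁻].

[CO2*] = KH · pCO2 = 10^(−1.52) × 1810×10^-6 = 5.466×10^-5 mol/L
α₀ = 1/(1 + K1/[H⁺] + K1K2/[H⁺]²) = 1/(1 + 10^+0.75 + 10^-2.48) = 0.1509
DIC = [CO2*]/α₀ = 5.466×10^-5 / 0.1509 = 0.3622 mmol/L
CA = (α₁ + 2α₂)·DIC = (0.8486 + 2×0.0004997) × 0.3622 = 0.308 mmol/L

CA = 0.308 mmol/L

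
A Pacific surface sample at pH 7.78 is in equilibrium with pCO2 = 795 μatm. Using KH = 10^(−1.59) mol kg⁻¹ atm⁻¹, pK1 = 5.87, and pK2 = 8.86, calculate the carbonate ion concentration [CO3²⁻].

[CO3²⁻] = 0.138 mmol/kg

[CO2*] = KH · pCO2 = 10^(−1.59) × 795×10^-6 = 2.043×10^-5 mol/kg
α₀ = 1/(1 + K1/[H⁺] + K1K2/[H⁺]²) = 1/(1 + 10^+1.91 + 10^+0.83) = 0.01123
DIC = [CO2*]/α₀ = 2.043×10^-5 / 0.01123 = 1.820 mmol/kg
[CO3²⁻] = α₂·DIC; α₂ = 0.07593, so [CO3²⁻] = 0.07593 × 1.820 = 0.138 mmol/kg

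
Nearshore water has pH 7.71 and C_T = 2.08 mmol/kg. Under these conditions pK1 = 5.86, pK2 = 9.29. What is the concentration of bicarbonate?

[HCO3⁻] = 2.00 mmol/kg

α₁ = 1 / (1 + [H⁺]/K1 + K2/[H⁺]) = 1 / (1 + 10^-1.85 + 10^-1.58)
   = 1 / (1 + 0.014125 + 0.026303) = 1/1.0404 = 0.9611
[HCO3⁻] = α₁ × DIC = 0.9611 × 2.08 = 2.00 mmol/kg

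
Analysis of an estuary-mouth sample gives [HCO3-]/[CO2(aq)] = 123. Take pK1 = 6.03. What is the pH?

From K1 = [H⁺][HCO3-]/[CO2(aq)]:  pH = pK1 + log₁₀([HCO3-]/[CO2(aq)])
log₁₀(123) = +2.090
pH = 6.03 + (+2.090) = 8.12

pH = 8.12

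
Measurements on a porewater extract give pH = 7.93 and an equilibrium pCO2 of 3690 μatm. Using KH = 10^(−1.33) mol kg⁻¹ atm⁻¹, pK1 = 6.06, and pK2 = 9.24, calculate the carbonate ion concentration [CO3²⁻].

[CO3²⁻] = 0.627 mmol/kg

[CO2*] = KH · pCO2 = 10^(−1.33) × 3690×10^-6 = 1.726×10^-4 mol/kg
α₀ = 1/(1 + K1/[H⁺] + K1K2/[H⁺]²) = 1/(1 + 10^+1.87 + 10^+0.56) = 0.01270
DIC = [CO2*]/α₀ = 1.726×10^-4 / 0.01270 = 13.59 mmol/kg
[CO3²⁻] = α₂·DIC; α₂ = 0.04610, so [CO3²⁻] = 0.04610 × 13.59 = 0.627 mmol/kg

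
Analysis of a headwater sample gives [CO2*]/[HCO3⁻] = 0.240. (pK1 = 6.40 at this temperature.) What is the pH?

pH = 7.02

From K1 = [H⁺][HCO3⁻]/[CO2*]:  pH = pK1 − log₁₀([CO2*]/[HCO3⁻])
log₁₀(0.240) = -0.620
pH = 6.40 − (-0.620) = 7.02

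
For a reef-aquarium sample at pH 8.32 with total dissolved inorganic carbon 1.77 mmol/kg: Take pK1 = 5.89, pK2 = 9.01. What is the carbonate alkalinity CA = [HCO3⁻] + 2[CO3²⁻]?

CA = [HCO3⁻] + 2[CO3²⁻] = (α₁ + 2α₂)·DIC
At pH 8.32: [H⁺]/K1 = 10^-2.43 = 0.0037154, K2/[H⁺] = 10^-0.69 = 0.20417
α₁ = 1/(1 + 0.0037154 + 0.20417) = 1/1.2079 = 0.8279; α₂ = α₁·K2/[H⁺] = 0.1690
α₁ + 2α₂ = 1.1660
CA = 1.1660 × 1.77 = 2.06 mmol/kg

CA = 2.06 mmol/kg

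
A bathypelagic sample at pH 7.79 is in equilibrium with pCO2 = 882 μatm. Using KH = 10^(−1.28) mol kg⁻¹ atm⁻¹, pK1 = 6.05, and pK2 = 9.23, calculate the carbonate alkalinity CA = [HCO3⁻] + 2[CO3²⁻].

CA = 2.73 mmol/kg

[CO2*] = KH · pCO2 = 10^(−1.28) × 882×10^-6 = 4.629×10^-5 mol/kg
α₀ = 1/(1 + K1/[H⁺] + K1K2/[H⁺]²) = 1/(1 + 10^+1.74 + 10^+0.30) = 0.01726
DIC = [CO2*]/α₀ = 4.629×10^-5 / 0.01726 = 2.682 mmol/kg
CA = (α₁ + 2α₂)·DIC = (0.9483 + 2×0.03443) × 2.682 = 2.73 mmol/kg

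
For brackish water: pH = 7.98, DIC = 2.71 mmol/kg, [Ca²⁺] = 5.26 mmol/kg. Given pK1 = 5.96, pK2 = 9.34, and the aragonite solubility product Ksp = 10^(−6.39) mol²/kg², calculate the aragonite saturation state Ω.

Ω = 1.45

α₂ = 1 / (1 + [H⁺]/K2 + [H⁺]²/(K1K2)) = 1 / (1 + 10^+1.36 + 10^-0.66)
   = 1 / (1 + 22.909 + 0.21878) = 1/24.127 = 0.04145
[CO3²⁻] = α₂ × DIC = 0.04145 × 2.71 = 0.1123 mmol/kg
Ksp = 10^(−6.39) = 4.074×10^-7
Ω = [Ca²⁺][CO3²⁻]/Ksp = (5.26×10^-3)(1.123×10^-4) / 4.074×10^-7 = 1.45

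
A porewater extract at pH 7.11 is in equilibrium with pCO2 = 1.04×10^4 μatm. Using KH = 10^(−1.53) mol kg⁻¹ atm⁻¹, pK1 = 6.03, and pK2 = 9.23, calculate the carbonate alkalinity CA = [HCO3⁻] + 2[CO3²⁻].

[CO2*] = KH · pCO2 = 10^(−1.53) × 1.04×10^4×10^-6 = 3.069×10^-4 mol/kg
α₀ = 1/(1 + K1/[H⁺] + K1K2/[H⁺]²) = 1/(1 + 10^+1.08 + 10^-1.04) = 0.07626
DIC = [CO2*]/α₀ = 3.069×10^-4 / 0.07626 = 4.025 mmol/kg
CA = (α₁ + 2α₂)·DIC = (0.9168 + 2×0.006955) × 4.025 = 3.75 mmol/kg

CA = 3.75 mmol/kg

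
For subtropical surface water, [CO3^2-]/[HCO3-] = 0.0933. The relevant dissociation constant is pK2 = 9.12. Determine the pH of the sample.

From K2 = [H⁺][CO3^2-]/[HCO3-]:  pH = pK2 + log₁₀([CO3^2-]/[HCO3-])
log₁₀(0.0933) = -1.030
pH = 9.12 + (-1.030) = 8.09

pH = 8.09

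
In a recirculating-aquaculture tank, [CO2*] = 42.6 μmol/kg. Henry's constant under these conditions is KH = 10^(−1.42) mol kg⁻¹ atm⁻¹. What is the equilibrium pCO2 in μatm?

KH = 10^(−1.42) = 3.802×10^-2 mol kg⁻¹ atm⁻¹
pCO2 = [CO2*]/KH = 42.6×10^-6 / 3.802×10^-2 = 1.12×10^-3 atm = 1120 μatm

pCO2 = 1120 μatm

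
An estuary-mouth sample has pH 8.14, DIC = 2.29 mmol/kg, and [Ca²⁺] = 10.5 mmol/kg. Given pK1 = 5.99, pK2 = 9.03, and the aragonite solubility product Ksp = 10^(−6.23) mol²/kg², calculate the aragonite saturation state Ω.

Ω = 4.63

α₂ = 1 / (1 + [H⁺]/K2 + [H⁺]²/(K1K2)) = 1 / (1 + 10^+0.89 + 10^-1.26)
   = 1 / (1 + 7.7625 + 0.054954) = 1/8.8174 = 0.1134
[CO3²⁻] = α₂ × DIC = 0.1134 × 2.29 = 0.2597 mmol/kg
Ksp = 10^(−6.23) = 5.888×10^-7
Ω = [Ca²⁺][CO3²⁻]/Ksp = (10.5×10^-3)(2.597×10^-4) / 5.888×10^-7 = 4.63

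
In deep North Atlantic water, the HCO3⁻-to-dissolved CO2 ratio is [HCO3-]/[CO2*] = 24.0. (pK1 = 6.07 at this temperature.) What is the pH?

From K1 = [H⁺][HCO3-]/[CO2*]:  pH = pK1 + log₁₀([HCO3-]/[CO2*])
log₁₀(24.0) = +1.380
pH = 6.07 + (+1.380) = 7.45

pH = 7.45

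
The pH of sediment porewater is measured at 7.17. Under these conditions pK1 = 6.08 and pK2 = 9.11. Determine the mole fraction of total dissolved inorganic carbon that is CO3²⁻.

α₂ = 0.0105

α₂ = 1 / (1 + [H⁺]/K2 + [H⁺]²/(K1K2)) = 1 / (1 + 10^+1.94 + 10^+0.85)
   = 1 / (1 + 87.096 + 7.0795) = 1/95.176 = 0.01051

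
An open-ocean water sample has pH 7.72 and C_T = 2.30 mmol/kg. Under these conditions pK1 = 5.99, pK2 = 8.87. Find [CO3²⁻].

[CO3²⁻] = 0.149 mmol/kg

α₂ = 1 / (1 + [H⁺]/K2 + [H⁺]²/(K1K2)) = 1 / (1 + 10^+1.15 + 10^-0.58)
   = 1 / (1 + 14.125 + 0.26303) = 1/15.388 = 0.06498
[CO3²⁻] = α₂ × DIC = 0.06498 × 2.30 = 0.149 mmol/kg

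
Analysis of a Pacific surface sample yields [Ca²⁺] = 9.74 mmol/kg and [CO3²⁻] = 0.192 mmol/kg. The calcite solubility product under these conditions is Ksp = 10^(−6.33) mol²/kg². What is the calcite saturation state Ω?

Ω = 4.00

Ksp = 10^(−6.33) = 4.677×10^-7
Ω = [Ca²⁺][CO3²⁻]/Ksp = (9.74×10^-3)(0.192×10^-3) / 4.677×10^-7 = 4.00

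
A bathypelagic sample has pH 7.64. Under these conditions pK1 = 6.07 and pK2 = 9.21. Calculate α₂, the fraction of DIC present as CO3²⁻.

α₂ = 1 / (1 + [H⁺]/K2 + [H⁺]²/(K1K2)) = 1 / (1 + 10^+1.57 + 10^+0.00)
   = 1 / (1 + 37.154 + 1.0000) = 1/39.154 = 0.02554

α₂ = 0.0255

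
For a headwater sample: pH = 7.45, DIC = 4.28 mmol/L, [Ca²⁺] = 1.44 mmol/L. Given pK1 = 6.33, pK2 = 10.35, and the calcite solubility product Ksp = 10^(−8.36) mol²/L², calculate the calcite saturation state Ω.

Ω = 1.65

α₂ = 1 / (1 + [H⁺]/K2 + [H⁺]²/(K1K2)) = 1 / (1 + 10^+2.90 + 10^+1.78)
   = 1 / (1 + 794.33 + 60.256) = 1/855.58 = 0.001169
[CO3²⁻] = α₂ × DIC = 0.001169 × 4.28 = 0.005002 mmol/L = 5.002 μmol/L
Ksp = 10^(−8.36) = 4.365×10^-9
Ω = [Ca²⁺][CO3²⁻]/Ksp = (1.44×10^-3)(5.002×10^-6) / 4.365×10^-9 = 1.65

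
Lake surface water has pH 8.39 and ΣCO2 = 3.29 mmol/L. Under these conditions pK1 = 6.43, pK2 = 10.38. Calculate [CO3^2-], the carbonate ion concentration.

α₂ = 1 / (1 + [H⁺]/K2 + [H⁺]²/(K1K2)) = 1 / (1 + 10^+1.99 + 10^+0.03)
   = 1 / (1 + 97.724 + 1.0715) = 1/99.795 = 0.01002
[CO3²⁻] = α₂ × DIC = 0.01002 × 3.29 = 0.0330 mmol/L

[CO3²⁻] = 0.0330 mmol/L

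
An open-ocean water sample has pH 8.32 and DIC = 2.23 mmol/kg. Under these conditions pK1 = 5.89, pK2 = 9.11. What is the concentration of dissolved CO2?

α₀ = 1 / (1 + K1/[H⁺] + K1K2/[H⁺]²) = 1 / (1 + 10^+2.43 + 10^+1.64)
   = 1 / (1 + 269.15 + 43.652) = 1/313.81 = 0.003187
[CO2*] = α₀ × DIC = 0.003187 × 2.23 = 0.00711 mmol/kg = 7.11 μmol/kg

[CO2*] = 7.11 μmol/kg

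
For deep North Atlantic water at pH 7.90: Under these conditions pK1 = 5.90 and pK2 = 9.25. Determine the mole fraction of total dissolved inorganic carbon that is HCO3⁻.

α₁ = 0.948

α₁ = 1 / (1 + [H⁺]/K1 + K2/[H⁺]) = 1 / (1 + 10^-2.00 + 10^-1.35)
   = 1 / (1 + 0.010000 + 0.044668) = 1/1.0547 = 0.9482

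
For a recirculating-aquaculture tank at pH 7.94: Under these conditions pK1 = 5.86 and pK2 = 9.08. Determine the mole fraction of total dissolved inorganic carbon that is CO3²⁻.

α₂ = 1 / (1 + [H⁺]/K2 + [H⁺]²/(K1K2)) = 1 / (1 + 10^+1.14 + 10^-0.94)
   = 1 / (1 + 13.804 + 0.11482) = 1/14.919 = 0.06703

α₂ = 0.0670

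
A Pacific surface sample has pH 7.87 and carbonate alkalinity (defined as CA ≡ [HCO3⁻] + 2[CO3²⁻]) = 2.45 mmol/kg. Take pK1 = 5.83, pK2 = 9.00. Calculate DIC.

DIC = 2.31 mmol/kg

CA = [HCO3⁻] + 2[CO3²⁻] = (α₁ + 2α₂)·DIC
At pH 7.87: [H⁺]/K1 = 10^-2.04 = 0.0091201, K2/[H⁺] = 10^-1.13 = 0.074131
α₁ = 1/(1 + 0.0091201 + 0.074131) = 1/1.0833 = 0.9231; α₂ = α₁·K2/[H⁺] = 0.06843
α₁ + 2α₂ = 1.0600
DIC = CA / (α₁ + 2α₂) = 2.45 / 1.0600 = 2.31 mmol/kg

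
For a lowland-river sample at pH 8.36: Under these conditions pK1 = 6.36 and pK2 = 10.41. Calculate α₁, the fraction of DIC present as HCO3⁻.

α₁ = 1 / (1 + [H⁺]/K1 + K2/[H⁺]) = 1 / (1 + 10^-2.00 + 10^-2.05)
   = 1 / (1 + 0.010000 + 0.0089125) = 1/1.0189 = 0.9814

α₁ = 0.981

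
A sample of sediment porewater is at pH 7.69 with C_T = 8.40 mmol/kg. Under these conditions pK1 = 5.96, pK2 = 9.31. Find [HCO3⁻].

[HCO3⁻] = 8.06 mmol/kg

α₁ = 1 / (1 + [H⁺]/K1 + K2/[H⁺]) = 1 / (1 + 10^-1.73 + 10^-1.62)
   = 1 / (1 + 0.018621 + 0.023988) = 1/1.0426 = 0.9591
[HCO3⁻] = α₁ × DIC = 0.9591 × 8.40 = 8.06 mmol/kg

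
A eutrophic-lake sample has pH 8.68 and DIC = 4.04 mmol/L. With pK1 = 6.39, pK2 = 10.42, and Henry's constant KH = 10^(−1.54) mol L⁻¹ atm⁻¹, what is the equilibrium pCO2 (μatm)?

pCO2 = 702 μatm

α₀ = 1 / (1 + K1/[H⁺] + K1K2/[H⁺]²) = 1 / (1 + 10^+2.29 + 10^+0.55)
   = 1 / (1 + 194.98 + 3.5481) = 1/199.53 = 0.005012
[CO2*] = α₀ × DIC = 0.005012 × 4.04 = 0.02025 mmol/L
pCO2 = [CO2*]/KH = 2.025×10^-5 / 2.884×10^-2 = 702 μatm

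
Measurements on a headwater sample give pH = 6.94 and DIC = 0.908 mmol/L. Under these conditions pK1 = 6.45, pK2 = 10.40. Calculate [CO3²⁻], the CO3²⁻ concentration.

α₂ = 1 / (1 + [H⁺]/K2 + [H⁺]²/(K1K2)) = 1 / (1 + 10^+3.46 + 10^+2.97)
   = 1 / (1 + 2884.0 + 933.25) = 1/3818.3 = 0.0002619
[CO3²⁻] = α₂ × DIC = 0.0002619 × 0.908 = 0.000238 mmol/L = 0.238 μmol/L

[CO3²⁻] = 0.238 μmol/L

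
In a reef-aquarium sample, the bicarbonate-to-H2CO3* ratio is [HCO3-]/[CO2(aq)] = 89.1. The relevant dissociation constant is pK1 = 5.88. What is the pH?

From K1 = [H⁺][HCO3-]/[CO2(aq)]:  pH = pK1 + log₁₀([HCO3-]/[CO2(aq)])
log₁₀(89.1) = +1.950
pH = 5.88 + (+1.950) = 7.83

pH = 7.83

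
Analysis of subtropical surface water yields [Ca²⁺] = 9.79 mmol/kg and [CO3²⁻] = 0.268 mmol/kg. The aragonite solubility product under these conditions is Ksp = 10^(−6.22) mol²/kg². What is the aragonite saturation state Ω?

Ω = 4.35

Ksp = 10^(−6.22) = 6.026×10^-7
Ω = [Ca²⁺][CO3²⁻]/Ksp = (9.79×10^-3)(0.268×10^-3) / 6.026×10^-7 = 4.35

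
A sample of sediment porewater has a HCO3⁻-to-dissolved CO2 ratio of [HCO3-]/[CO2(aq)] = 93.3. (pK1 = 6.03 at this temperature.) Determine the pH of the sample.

pH = 8.00

From K1 = [H⁺][HCO3-]/[CO2(aq)]:  pH = pK1 + log₁₀([HCO3-]/[CO2(aq)])
log₁₀(93.3) = +1.970
pH = 6.03 + (+1.970) = 8.00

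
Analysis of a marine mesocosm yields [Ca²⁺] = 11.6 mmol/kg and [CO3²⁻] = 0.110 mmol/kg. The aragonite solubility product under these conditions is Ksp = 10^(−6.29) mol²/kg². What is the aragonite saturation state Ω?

Ω = 2.49

Ksp = 10^(−6.29) = 5.129×10^-7
Ω = [Ca²⁺][CO3²⁻]/Ksp = (11.6×10^-3)(0.110×10^-3) / 5.129×10^-7 = 2.49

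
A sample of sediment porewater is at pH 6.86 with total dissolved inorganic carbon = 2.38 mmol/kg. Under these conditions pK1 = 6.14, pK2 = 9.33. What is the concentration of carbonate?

[CO3²⁻] = 6.75 μmol/kg

α₂ = 1 / (1 + [H⁺]/K2 + [H⁺]²/(K1K2)) = 1 / (1 + 10^+2.47 + 10^+1.75)
   = 1 / (1 + 295.12 + 56.234) = 1/352.36 = 0.002838
[CO3²⁻] = α₂ × DIC = 0.002838 × 2.38 = 0.00675 mmol/kg = 6.75 μmol/kg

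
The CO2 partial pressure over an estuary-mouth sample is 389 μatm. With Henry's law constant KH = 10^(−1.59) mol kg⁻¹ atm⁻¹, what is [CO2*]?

KH = 10^(−1.59) = 2.570×10^-2 mol kg⁻¹ atm⁻¹
[CO2*] = KH · pCO2 = 2.570×10^-2 × 389×10^-6 atm = 10.00×10^-6 mol/kg

[CO2*] = 10.0 μmol/kg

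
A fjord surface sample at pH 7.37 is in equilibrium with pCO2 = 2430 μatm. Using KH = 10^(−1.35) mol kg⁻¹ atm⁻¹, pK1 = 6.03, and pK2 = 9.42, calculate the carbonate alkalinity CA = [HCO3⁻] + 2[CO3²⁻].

CA = 2.42 mmol/kg

[CO2*] = KH · pCO2 = 10^(−1.35) × 2430×10^-6 = 1.085×10^-4 mol/kg
α₀ = 1/(1 + K1/[H⁺] + K1K2/[H⁺]²) = 1/(1 + 10^+1.34 + 10^-0.71) = 0.04334
DIC = [CO2*]/α₀ = 1.085×10^-4 / 0.04334 = 2.504 mmol/kg
CA = (α₁ + 2α₂)·DIC = (0.9482 + 2×0.008451) × 2.504 = 2.42 mmol/kg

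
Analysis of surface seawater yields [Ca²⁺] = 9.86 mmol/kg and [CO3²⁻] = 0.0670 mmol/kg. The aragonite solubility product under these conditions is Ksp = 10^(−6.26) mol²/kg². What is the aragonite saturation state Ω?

Ksp = 10^(−6.26) = 5.495×10^-7
Ω = [Ca²⁺][CO3²⁻]/Ksp = (9.86×10^-3)(0.0670×10^-3) / 5.495×10^-7 = 1.20

Ω = 1.20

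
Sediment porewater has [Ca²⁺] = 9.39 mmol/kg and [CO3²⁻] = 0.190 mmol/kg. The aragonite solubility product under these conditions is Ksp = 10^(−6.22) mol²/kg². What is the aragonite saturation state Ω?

Ksp = 10^(−6.22) = 6.026×10^-7
Ω = [Ca²⁺][CO3²⁻]/Ksp = (9.39×10^-3)(0.190×10^-3) / 6.026×10^-7 = 2.96

Ω = 2.96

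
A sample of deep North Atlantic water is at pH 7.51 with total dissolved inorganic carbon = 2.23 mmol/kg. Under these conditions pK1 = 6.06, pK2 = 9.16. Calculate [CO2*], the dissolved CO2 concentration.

[CO2*] = 0.0748 mmol/kg

α₀ = 1 / (1 + K1/[H⁺] + K1K2/[H⁺]²) = 1 / (1 + 10^+1.45 + 10^-0.20)
   = 1 / (1 + 28.184 + 0.63096) = 1/29.815 = 0.03354
[CO2*] = α₀ × DIC = 0.03354 × 2.23 = 0.0748 mmol/kg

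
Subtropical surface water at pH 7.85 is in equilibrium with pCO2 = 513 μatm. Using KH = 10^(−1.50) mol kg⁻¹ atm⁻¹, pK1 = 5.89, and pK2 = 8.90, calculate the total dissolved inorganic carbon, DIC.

[CO2*] = KH · pCO2 = 10^(−1.50) × 513×10^-6 = 1.622×10^-5 mol/kg
α₀ = 1/(1 + K1/[H⁺] + K1K2/[H⁺]²) = 1/(1 + 10^+1.96 + 10^+0.91) = 0.009967
DIC = [CO2*]/α₀ = 1.622×10^-5 / 0.009967 = 1.63 mmol/kg

DIC = 1.63 mmol/kg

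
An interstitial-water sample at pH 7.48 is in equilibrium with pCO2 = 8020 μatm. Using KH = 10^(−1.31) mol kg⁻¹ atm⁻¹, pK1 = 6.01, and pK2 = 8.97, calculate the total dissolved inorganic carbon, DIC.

[CO2*] = KH · pCO2 = 10^(−1.31) × 8020×10^-6 = 3.928×10^-4 mol/kg
α₀ = 1/(1 + K1/[H⁺] + K1K2/[H⁺]²) = 1/(1 + 10^+1.47 + 10^-0.02) = 0.03178
DIC = [CO2*]/α₀ = 3.928×10^-4 / 0.03178 = 12.4 mmol/kg

DIC = 12.4 mmol/kg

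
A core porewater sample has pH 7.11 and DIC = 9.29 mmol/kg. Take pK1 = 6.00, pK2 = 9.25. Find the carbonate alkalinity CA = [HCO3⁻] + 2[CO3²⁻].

CA = [HCO3⁻] + 2[CO3²⁻] = (α₁ + 2α₂)·DIC
At pH 7.11: [H⁺]/K1 = 10^-1.11 = 0.077625, K2/[H⁺] = 10^-2.14 = 0.0072444
α₁ = 1/(1 + 0.077625 + 0.0072444) = 1/1.0849 = 0.9218; α₂ = α₁·K2/[H⁺] = 0.006678
α₁ + 2α₂ = 0.9351
CA = 0.9351 × 9.29 = 8.69 mmol/kg

CA = 8.69 mmol/kg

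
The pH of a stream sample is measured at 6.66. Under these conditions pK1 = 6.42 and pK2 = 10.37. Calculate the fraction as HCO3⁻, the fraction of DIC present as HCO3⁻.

α₁ = 1 / (1 + [H⁺]/K1 + K2/[H⁺]) = 1 / (1 + 10^-0.24 + 10^-3.71)
   = 1 / (1 + 0.57544 + 0.00019498) = 1/1.5756 = 0.6347

α₁ = 0.635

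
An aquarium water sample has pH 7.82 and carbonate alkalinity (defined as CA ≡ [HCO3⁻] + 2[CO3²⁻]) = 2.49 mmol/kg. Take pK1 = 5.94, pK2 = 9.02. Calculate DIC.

CA = [HCO3⁻] + 2[CO3²⁻] = (α₁ + 2α₂)·DIC
At pH 7.82: [H⁺]/K1 = 10^-1.88 = 0.013183, K2/[H⁺] = 10^-1.20 = 0.063096
α₁ = 1/(1 + 0.013183 + 0.063096) = 1/1.0763 = 0.9291; α₂ = α₁·K2/[H⁺] = 0.05862
α₁ + 2α₂ = 1.0464
DIC = CA / (α₁ + 2α₂) = 2.49 / 1.0464 = 2.38 mmol/kg

DIC = 2.38 mmol/kg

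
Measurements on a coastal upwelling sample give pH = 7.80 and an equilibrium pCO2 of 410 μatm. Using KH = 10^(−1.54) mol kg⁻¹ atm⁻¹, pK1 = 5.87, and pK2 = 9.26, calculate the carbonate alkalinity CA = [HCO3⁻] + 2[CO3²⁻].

[CO2*] = KH · pCO2 = 10^(−1.54) × 410×10^-6 = 1.182×10^-5 mol/kg
α₀ = 1/(1 + K1/[H⁺] + K1K2/[H⁺]²) = 1/(1 + 10^+1.93 + 10^+0.47) = 0.01123
DIC = [CO2*]/α₀ = 1.182×10^-5 / 0.01123 = 1.053 mmol/kg
CA = (α₁ + 2α₂)·DIC = (0.9556 + 2×0.03314) × 1.053 = 1.08 mmol/kg

CA = 1.08 mmol/kg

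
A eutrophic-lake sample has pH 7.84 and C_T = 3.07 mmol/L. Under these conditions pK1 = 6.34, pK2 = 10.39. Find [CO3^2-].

[CO3²⁻] = 8.36 μmol/L

α₂ = 1 / (1 + [H⁺]/K2 + [H⁺]²/(K1K2)) = 1 / (1 + 10^+2.55 + 10^+1.05)
   = 1 / (1 + 354.81 + 11.220) = 1/367.03 = 0.002725
[CO3²⁻] = α₂ × DIC = 0.002725 × 3.07 = 0.00836 mmol/L = 8.36 μmol/L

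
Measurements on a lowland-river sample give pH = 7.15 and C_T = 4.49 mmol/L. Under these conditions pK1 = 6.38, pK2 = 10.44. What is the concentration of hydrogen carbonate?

[HCO3⁻] = 3.84 mmol/L

α₁ = 1 / (1 + [H⁺]/K1 + K2/[H⁺]) = 1 / (1 + 10^-0.77 + 10^-3.29)
   = 1 / (1 + 0.16982 + 0.00051286) = 1/1.1703 = 0.8545
[HCO3⁻] = α₁ × DIC = 0.8545 × 4.49 = 3.84 mmol/L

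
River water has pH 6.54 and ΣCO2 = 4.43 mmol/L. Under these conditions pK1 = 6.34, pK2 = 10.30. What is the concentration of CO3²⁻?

α₂ = 1 / (1 + [H⁺]/K2 + [H⁺]²/(K1K2)) = 1 / (1 + 10^+3.76 + 10^+3.56)
   = 1 / (1 + 5754.4 + 3630.8) = 1/9386.2 = 0.0001065
[CO3²⁻] = α₂ × DIC = 0.0001065 × 4.43 = 0.000472 mmol/L = 0.472 μmol/L

[CO3²⁻] = 0.472 μmol/L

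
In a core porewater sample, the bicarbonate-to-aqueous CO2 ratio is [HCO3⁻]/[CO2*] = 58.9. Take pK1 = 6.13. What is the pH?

pH = 7.90

From K1 = [H⁺][HCO3⁻]/[CO2*]:  pH = pK1 + log₁₀([HCO3⁻]/[CO2*])
log₁₀(58.9) = +1.770
pH = 6.13 + (+1.770) = 7.90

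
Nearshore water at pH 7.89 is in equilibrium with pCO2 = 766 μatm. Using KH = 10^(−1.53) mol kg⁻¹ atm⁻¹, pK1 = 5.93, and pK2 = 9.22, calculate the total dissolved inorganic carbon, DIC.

[CO2*] = KH · pCO2 = 10^(−1.53) × 766×10^-6 = 2.261×10^-5 mol/kg
α₀ = 1/(1 + K1/[H⁺] + K1K2/[H⁺]²) = 1/(1 + 10^+1.96 + 10^+0.63) = 0.01037
DIC = [CO2*]/α₀ = 2.261×10^-5 / 0.01037 = 2.18 mmol/kg

DIC = 2.18 mmol/kg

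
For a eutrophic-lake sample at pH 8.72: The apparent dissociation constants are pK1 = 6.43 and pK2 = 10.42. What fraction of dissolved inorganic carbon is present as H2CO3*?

α₀ = 1 / (1 + K1/[H⁺] + K1K2/[H⁺]²) = 1 / (1 + 10^+2.29 + 10^+0.59)
   = 1 / (1 + 194.98 + 3.8905) = 1/199.87 = 0.005003

α₀ = 0.00500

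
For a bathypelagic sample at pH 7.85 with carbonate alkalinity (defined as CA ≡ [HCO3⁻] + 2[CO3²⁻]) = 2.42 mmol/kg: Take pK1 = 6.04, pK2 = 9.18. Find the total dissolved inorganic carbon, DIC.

CA = [HCO3⁻] + 2[CO3²⁻] = (α₁ + 2α₂)·DIC
At pH 7.85: [H⁺]/K1 = 10^-1.81 = 0.015488, K2/[H⁺] = 10^-1.33 = 0.046774
α₁ = 1/(1 + 0.015488 + 0.046774) = 1/1.0623 = 0.9414; α₂ = α₁·K2/[H⁺] = 0.04403
α₁ + 2α₂ = 1.0295
DIC = CA / (α₁ + 2α₂) = 2.42 / 1.0295 = 2.35 mmol/kg

DIC = 2.35 mmol/kg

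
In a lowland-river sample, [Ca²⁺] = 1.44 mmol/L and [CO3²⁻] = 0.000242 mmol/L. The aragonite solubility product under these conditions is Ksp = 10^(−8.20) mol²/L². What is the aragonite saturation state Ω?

Ksp = 10^(−8.20) = 6.310×10^-9
Ω = [Ca²⁺][CO3²⁻]/Ksp = (1.44×10^-3)(0.000242×10^-3) / 6.310×10^-9 = 0.0552

Ω = 0.0552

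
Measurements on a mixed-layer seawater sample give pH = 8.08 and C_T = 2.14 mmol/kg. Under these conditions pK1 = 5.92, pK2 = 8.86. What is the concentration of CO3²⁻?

α₂ = 1 / (1 + [H⁺]/K2 + [H⁺]²/(K1K2)) = 1 / (1 + 10^+0.78 + 10^-1.38)
   = 1 / (1 + 6.0256 + 0.041687) = 1/7.0673 = 0.1415
[CO3²⁻] = α₂ × DIC = 0.1415 × 2.14 = 0.303 mmol/kg

[CO3²⁻] = 0.303 mmol/kg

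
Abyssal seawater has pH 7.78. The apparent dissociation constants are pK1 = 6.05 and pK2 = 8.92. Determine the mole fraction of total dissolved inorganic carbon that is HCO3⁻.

α₁ = 1 / (1 + [H⁺]/K1 + K2/[H⁺]) = 1 / (1 + 10^-1.73 + 10^-1.14)
   = 1 / (1 + 0.018621 + 0.072444) = 1/1.0911 = 0.9165

α₁ = 0.917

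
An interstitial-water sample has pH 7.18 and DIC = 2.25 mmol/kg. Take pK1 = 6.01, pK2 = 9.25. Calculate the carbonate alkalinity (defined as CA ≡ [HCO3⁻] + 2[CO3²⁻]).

CA = 2.13 mmol/kg

CA = [HCO3⁻] + 2[CO3²⁻] = (α₁ + 2α₂)·DIC
At pH 7.18: [H⁺]/K1 = 10^-1.17 = 0.067608, K2/[H⁺] = 10^-2.07 = 0.0085114
α₁ = 1/(1 + 0.067608 + 0.0085114) = 1/1.0761 = 0.9293; α₂ = α₁·K2/[H⁺] = 0.007909
α₁ + 2α₂ = 0.9451
CA = 0.9451 × 2.25 = 2.13 mmol/kg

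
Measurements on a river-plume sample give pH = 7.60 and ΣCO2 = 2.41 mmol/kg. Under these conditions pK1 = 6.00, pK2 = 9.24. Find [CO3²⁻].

α₂ = 1 / (1 + [H⁺]/K2 + [H⁺]²/(K1K2)) = 1 / (1 + 10^+1.64 + 10^+0.04)
   = 1 / (1 + 43.652 + 1.0965) = 1/45.748 = 0.02186
[CO3²⁻] = α₂ × DIC = 0.02186 × 2.41 = 0.0527 mmol/kg

[CO3²⁻] = 0.0527 mmol/kg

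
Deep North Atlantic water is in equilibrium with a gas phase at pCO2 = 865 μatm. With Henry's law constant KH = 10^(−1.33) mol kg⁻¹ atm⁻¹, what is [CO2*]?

KH = 10^(−1.33) = 4.677×10^-2 mol kg⁻¹ atm⁻¹
[CO2*] = KH · pCO2 = 4.677×10^-2 × 865×10^-6 atm = 4.05×10^-5 mol/kg

[CO2*] = 40.5 μmol/kg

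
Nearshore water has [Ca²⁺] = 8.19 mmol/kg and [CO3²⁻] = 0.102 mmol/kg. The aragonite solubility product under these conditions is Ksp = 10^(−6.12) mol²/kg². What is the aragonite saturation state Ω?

Ω = 1.10

Ksp = 10^(−6.12) = 7.586×10^-7
Ω = [Ca²⁺][CO3²⁻]/Ksp = (8.19×10^-3)(0.102×10^-3) / 7.586×10^-7 = 1.10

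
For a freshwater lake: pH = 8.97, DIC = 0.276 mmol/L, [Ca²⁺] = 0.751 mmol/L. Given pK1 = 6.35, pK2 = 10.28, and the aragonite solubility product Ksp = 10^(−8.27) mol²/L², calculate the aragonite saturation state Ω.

α₂ = 1 / (1 + [H⁺]/K2 + [H⁺]²/(K1K2)) = 1 / (1 + 10^+1.31 + 10^-1.31)
   = 1 / (1 + 20.417 + 0.048978) = 1/21.466 = 0.04658
[CO3²⁻] = α₂ × DIC = 0.04658 × 0.276 = 0.01286 mmol/L = 12.86 μmol/L
Ksp = 10^(−8.27) = 5.370×10^-9
Ω = [Ca²⁺][CO3²⁻]/Ksp = (0.751×10^-3)(1.286×10^-5) / 5.370×10^-9 = 1.80

Ω = 1.80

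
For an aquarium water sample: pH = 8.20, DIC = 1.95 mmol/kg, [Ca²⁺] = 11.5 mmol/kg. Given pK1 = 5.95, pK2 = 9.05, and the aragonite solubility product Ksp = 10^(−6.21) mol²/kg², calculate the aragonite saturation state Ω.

Ω = 4.48

α₂ = 1 / (1 + [H⁺]/K2 + [H⁺]²/(K1K2)) = 1 / (1 + 10^+0.85 + 10^-1.40)
   = 1 / (1 + 7.0795 + 0.039811) = 1/8.1193 = 0.1232
[CO3²⁻] = α₂ × DIC = 0.1232 × 1.95 = 0.2402 mmol/kg
Ksp = 10^(−6.21) = 6.166×10^-7
Ω = [Ca²⁺][CO3²⁻]/Ksp = (11.5×10^-3)(2.402×10^-4) / 6.166×10^-7 = 4.48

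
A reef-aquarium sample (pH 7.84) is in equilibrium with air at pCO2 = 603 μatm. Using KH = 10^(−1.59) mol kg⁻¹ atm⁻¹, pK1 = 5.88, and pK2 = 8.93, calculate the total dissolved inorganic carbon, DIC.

DIC = 1.54 mmol/kg

[CO2*] = KH · pCO2 = 10^(−1.59) × 603×10^-6 = 1.550×10^-5 mol/kg
α₀ = 1/(1 + K1/[H⁺] + K1K2/[H⁺]²) = 1/(1 + 10^+1.96 + 10^+0.87) = 0.01004
DIC = [CO2*]/α₀ = 1.550×10^-5 / 0.01004 = 1.54 mmol/kg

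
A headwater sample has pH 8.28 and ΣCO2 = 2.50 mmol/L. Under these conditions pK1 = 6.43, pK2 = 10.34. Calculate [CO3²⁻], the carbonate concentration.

[CO3²⁻] = 0.0213 mmol/L

α₂ = 1 / (1 + [H⁺]/K2 + [H⁺]²/(K1K2)) = 1 / (1 + 10^+2.06 + 10^+0.21)
   = 1 / (1 + 114.82 + 1.6218) = 1/117.44 = 0.008515
[CO3²⁻] = α₂ × DIC = 0.008515 × 2.50 = 0.0213 mmol/L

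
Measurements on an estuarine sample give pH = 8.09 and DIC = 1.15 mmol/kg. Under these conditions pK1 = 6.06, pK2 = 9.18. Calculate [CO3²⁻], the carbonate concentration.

[CO3²⁻] = 0.0857 mmol/kg

α₂ = 1 / (1 + [H⁺]/K2 + [H⁺]²/(K1K2)) = 1 / (1 + 10^+1.09 + 10^-0.94)
   = 1 / (1 + 12.303 + 0.11482) = 1/13.418 = 0.07453
[CO3²⁻] = α₂ × DIC = 0.07453 × 1.15 = 0.0857 mmol/kg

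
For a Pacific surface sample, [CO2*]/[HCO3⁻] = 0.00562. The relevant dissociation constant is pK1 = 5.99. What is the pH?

pH = 8.24

From K1 = [H⁺][HCO3⁻]/[CO2*]:  pH = pK1 − log₁₀([CO2*]/[HCO3⁻])
log₁₀(0.00562) = -2.250
pH = 5.99 − (-2.250) = 8.24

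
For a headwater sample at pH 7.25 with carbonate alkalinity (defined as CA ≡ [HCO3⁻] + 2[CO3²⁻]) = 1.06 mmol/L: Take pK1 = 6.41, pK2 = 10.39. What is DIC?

DIC = 1.21 mmol/L

CA = [HCO3⁻] + 2[CO3²⁻] = (α₁ + 2α₂)·DIC
At pH 7.25: [H⁺]/K1 = 10^-0.84 = 0.14454, K2/[H⁺] = 10^-3.14 = 0.00072444
α₁ = 1/(1 + 0.14454 + 0.00072444) = 1/1.1453 = 0.8732; α₂ = α₁·K2/[H⁺] = 0.0006325
α₁ + 2α₂ = 0.8744
DIC = CA / (α₁ + 2α₂) = 1.06 / 0.8744 = 1.21 mmol/L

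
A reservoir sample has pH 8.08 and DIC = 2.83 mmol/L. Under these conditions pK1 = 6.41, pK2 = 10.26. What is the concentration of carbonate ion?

α₂ = 1 / (1 + [H⁺]/K2 + [H⁺]²/(K1K2)) = 1 / (1 + 10^+2.18 + 10^+0.51)
   = 1 / (1 + 151.36 + 3.2359) = 1/155.59 = 0.006427
[CO3²⁻] = α₂ × DIC = 0.006427 × 2.83 = 0.0182 mmol/L = 18.2 μmol/L

[CO3²⁻] = 18.2 μmol/L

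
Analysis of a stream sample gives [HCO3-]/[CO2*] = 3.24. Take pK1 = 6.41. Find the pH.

From K1 = [H⁺][HCO3-]/[CO2*]:  pH = pK1 + log₁₀([HCO3-]/[CO2*])
log₁₀(3.24) = +0.511
pH = 6.41 + (+0.511) = 6.92

pH = 6.92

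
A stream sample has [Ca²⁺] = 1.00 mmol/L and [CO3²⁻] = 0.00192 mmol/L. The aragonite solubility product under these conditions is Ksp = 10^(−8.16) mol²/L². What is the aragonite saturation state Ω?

Ω = 0.278

Ksp = 10^(−8.16) = 6.918×10^-9
Ω = [Ca²⁺][CO3²⁻]/Ksp = (1.00×10^-3)(0.00192×10^-3) / 6.918×10^-9 = 0.278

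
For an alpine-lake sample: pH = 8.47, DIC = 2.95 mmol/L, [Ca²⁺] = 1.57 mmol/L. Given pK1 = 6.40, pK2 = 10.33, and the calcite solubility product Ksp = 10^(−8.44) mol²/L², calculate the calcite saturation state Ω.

Ω = 17.2

α₂ = 1 / (1 + [H⁺]/K2 + [H⁺]²/(K1K2)) = 1 / (1 + 10^+1.86 + 10^-0.21)
   = 1 / (1 + 72.444 + 0.61660) = 1/74.060 = 0.01350
[CO3²⁻] = α₂ × DIC = 0.01350 × 2.95 = 0.03983 mmol/L
Ksp = 10^(−8.44) = 3.631×10^-9
Ω = [Ca²⁺][CO3²⁻]/Ksp = (1.57×10^-3)(3.983×10^-5) / 3.631×10^-9 = 17.2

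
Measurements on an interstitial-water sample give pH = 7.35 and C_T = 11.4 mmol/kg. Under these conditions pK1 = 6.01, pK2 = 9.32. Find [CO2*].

α₀ = 1 / (1 + K1/[H⁺] + K1K2/[H⁺]²) = 1 / (1 + 10^+1.34 + 10^-0.63)
   = 1 / (1 + 21.878 + 0.23442) = 1/23.112 = 0.04327
[CO2*] = α₀ × DIC = 0.04327 × 11.4 = 0.493 mmol/kg

[CO2*] = 0.493 mmol/kg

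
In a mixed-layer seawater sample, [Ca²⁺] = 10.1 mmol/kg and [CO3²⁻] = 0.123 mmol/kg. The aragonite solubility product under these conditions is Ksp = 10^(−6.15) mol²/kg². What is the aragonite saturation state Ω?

Ksp = 10^(−6.15) = 7.079×10^-7
Ω = [Ca²⁺][CO3²⁻]/Ksp = (10.1×10^-3)(0.123×10^-3) / 7.079×10^-7 = 1.75

Ω = 1.75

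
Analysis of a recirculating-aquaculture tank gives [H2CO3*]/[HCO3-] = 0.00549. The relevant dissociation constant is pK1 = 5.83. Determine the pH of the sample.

pH = 8.09

From K1 = [H⁺][HCO3-]/[H2CO3*]:  pH = pK1 − log₁₀([H2CO3*]/[HCO3-])
log₁₀(0.00549) = -2.260
pH = 5.83 − (-2.260) = 8.09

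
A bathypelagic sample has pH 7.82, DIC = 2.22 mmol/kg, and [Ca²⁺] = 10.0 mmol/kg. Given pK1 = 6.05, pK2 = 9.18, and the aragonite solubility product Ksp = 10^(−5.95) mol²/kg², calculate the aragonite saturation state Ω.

Ω = 0.814

α₂ = 1 / (1 + [H⁺]/K2 + [H⁺]²/(K1K2)) = 1 / (1 + 10^+1.36 + 10^-0.41)
   = 1 / (1 + 22.909 + 0.38905) = 1/24.298 = 0.04116
[CO3²⁻] = α₂ × DIC = 0.04116 × 2.22 = 0.09137 mmol/kg
Ksp = 10^(−5.95) = 1.122×10^-6
Ω = [Ca²⁺][CO3²⁻]/Ksp = (10.0×10^-3)(9.137×10^-5) / 1.122×10^-6 = 0.814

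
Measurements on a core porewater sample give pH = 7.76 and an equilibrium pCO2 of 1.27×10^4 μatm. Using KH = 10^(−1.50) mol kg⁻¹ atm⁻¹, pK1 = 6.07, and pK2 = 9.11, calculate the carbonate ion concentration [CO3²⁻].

[CO3²⁻] = 0.879 mmol/kg

[CO2*] = KH · pCO2 = 10^(−1.50) × 1.27×10^4×10^-6 = 4.016×10^-4 mol/kg
α₀ = 1/(1 + K1/[H⁺] + K1K2/[H⁺]²) = 1/(1 + 10^+1.69 + 10^+0.34) = 0.01917
DIC = [CO2*]/α₀ = 4.016×10^-4 / 0.01917 = 20.95 mmol/kg
[CO3²⁻] = α₂·DIC; α₂ = 0.04194, so [CO3²⁻] = 0.04194 × 20.95 = 0.879 mmol/kg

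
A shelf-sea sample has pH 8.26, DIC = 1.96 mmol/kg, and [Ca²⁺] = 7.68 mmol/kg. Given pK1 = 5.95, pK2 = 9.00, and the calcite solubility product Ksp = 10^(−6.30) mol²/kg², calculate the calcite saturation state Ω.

Ω = 4.60

α₂ = 1 / (1 + [H⁺]/K2 + [H⁺]²/(K1K2)) = 1 / (1 + 10^+0.74 + 10^-1.57)
   = 1 / (1 + 5.4954 + 0.026915) = 1/6.5223 = 0.1533
[CO3²⁻] = α₂ × DIC = 0.1533 × 1.96 = 0.3005 mmol/kg
Ksp = 10^(−6.30) = 5.012×10^-7
Ω = [Ca²⁺][CO3²⁻]/Ksp = (7.68×10^-3)(3.005×10^-4) / 5.012×10^-7 = 4.60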